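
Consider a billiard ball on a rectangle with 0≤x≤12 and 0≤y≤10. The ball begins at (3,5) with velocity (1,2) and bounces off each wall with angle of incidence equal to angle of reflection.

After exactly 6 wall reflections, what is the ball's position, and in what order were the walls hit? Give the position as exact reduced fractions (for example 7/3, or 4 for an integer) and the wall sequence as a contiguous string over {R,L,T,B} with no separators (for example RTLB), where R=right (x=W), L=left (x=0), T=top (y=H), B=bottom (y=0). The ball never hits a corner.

Final position: (0,7)
Wall sequence: TBRTBL

1. t=5/2 → T at (11/2,10); v=(1,-2)
2. t=5 → B at (21/2,0); v=(1,2)
3. t=3/2 → R at (12,3); v=(-1,2)
4. t=7/2 → T at (17/2,10); v=(-1,-2)
5. t=5 → B at (7/2,0); v=(-1,2)
6. t=7/2 → L at (0,7); v=(1,2)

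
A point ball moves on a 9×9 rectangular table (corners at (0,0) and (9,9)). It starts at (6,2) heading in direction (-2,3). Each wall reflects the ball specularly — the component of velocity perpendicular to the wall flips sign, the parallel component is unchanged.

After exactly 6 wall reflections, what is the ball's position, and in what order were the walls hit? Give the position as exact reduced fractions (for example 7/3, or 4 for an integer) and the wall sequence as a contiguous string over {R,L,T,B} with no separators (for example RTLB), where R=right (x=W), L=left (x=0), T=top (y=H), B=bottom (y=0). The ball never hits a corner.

Final position: (4/3,0)
Wall sequence: TLBRTB

1. t=7/3 → T at (4/3,9); v=(-2,-3)
2. t=2/3 → L at (0,7); v=(2,-3)
3. t=7/3 → B at (14/3,0); v=(2,3)
4. t=13/6 → R at (9,13/2); v=(-2,3)
5. t=5/6 → T at (22/3,9); v=(-2,-3)
6. t=3 → B at (4/3,0); v=(-2,3)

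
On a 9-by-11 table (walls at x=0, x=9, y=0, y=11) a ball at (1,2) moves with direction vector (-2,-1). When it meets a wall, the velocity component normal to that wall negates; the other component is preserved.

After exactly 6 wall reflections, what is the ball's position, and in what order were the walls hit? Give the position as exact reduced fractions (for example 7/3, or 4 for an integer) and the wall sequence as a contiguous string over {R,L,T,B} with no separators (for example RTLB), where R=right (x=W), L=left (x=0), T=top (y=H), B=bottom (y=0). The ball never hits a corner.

1. t=1/2 → L at (0,3/2); v=(2,-1)
2. t=3/2 → B at (3,0); v=(2,1)
3. t=3 → R at (9,3); v=(-2,1)
4. t=9/2 → L at (0,15/2); v=(2,1)
5. t=7/2 → T at (7,11); v=(2,-1)
6. t=1 → R at (9,10); v=(-2,-1)

Final position: (9,10)
Wall sequence: LBRLTR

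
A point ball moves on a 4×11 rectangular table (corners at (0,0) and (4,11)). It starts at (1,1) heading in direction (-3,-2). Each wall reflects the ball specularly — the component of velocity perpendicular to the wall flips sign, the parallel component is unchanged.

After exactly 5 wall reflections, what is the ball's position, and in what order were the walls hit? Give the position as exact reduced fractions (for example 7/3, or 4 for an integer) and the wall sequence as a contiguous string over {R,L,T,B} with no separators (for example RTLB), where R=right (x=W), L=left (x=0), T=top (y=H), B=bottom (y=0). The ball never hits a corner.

Final position: (4,23/3)
Wall sequence: LBRLR

1. t=1/3 → L at (0,1/3); v=(3,-2)
2. t=1/6 → B at (1/2,0); v=(3,2)
3. t=7/6 → R at (4,7/3); v=(-3,2)
4. t=4/3 → L at (0,5); v=(3,2)
5. t=4/3 → R at (4,23/3); v=(-3,2)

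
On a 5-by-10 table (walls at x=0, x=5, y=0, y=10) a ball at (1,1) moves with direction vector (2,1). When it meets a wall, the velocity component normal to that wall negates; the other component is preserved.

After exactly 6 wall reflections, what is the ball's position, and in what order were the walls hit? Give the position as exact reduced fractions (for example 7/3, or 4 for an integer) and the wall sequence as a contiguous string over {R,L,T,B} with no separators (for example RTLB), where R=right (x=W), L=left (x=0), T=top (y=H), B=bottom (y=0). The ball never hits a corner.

Final position: (5,7)
Wall sequence: RLRTLR

1. t=2 → R at (5,3); v=(-2,1)
2. t=5/2 → L at (0,11/2); v=(2,1)
3. t=5/2 → R at (5,8); v=(-2,1)
4. t=2 → T at (1,10); v=(-2,-1)
5. t=1/2 → L at (0,19/2); v=(2,-1)
6. t=5/2 → R at (5,7); v=(-2,-1)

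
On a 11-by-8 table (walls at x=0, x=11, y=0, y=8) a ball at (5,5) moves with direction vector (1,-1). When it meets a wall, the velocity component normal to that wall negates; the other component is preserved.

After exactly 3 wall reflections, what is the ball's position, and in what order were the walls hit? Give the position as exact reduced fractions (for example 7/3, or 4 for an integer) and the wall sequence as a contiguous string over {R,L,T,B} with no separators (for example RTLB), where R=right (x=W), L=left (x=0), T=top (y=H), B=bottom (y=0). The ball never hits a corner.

1. t=5 → B at (10,0); v=(1,1)
2. t=1 → R at (11,1); v=(-1,1)
3. t=7 → T at (4,8); v=(-1,-1)

Final position: (4,8)
Wall sequence: BRT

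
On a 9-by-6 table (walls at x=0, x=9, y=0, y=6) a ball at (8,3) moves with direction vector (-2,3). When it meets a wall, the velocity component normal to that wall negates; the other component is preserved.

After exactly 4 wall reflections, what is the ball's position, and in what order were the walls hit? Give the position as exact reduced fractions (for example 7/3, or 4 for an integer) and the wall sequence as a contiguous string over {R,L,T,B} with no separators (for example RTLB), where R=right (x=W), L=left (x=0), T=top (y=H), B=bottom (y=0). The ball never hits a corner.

Final position: (2,6)
Wall sequence: TBLT

1. t=1 → T at (6,6); v=(-2,-3)
2. t=2 → B at (2,0); v=(-2,3)
3. t=1 → L at (0,3); v=(2,3)
4. t=1 → T at (2,6); v=(2,-3)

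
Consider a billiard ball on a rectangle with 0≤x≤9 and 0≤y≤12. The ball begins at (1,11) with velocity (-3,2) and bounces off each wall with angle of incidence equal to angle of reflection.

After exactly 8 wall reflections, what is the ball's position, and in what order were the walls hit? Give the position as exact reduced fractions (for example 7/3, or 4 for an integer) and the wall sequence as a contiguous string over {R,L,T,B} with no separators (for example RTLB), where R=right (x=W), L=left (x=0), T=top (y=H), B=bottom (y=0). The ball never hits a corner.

1. t=1/3 → L at (0,35/3); v=(3,2)
2. t=1/6 → T at (1/2,12); v=(3,-2)
3. t=17/6 → R at (9,19/3); v=(-3,-2)
4. t=3 → L at (0,1/3); v=(3,-2)
5. t=1/6 → B at (1/2,0); v=(3,2)
6. t=17/6 → R at (9,17/3); v=(-3,2)
7. t=3 → L at (0,35/3); v=(3,2)
8. t=1/6 → T at (1/2,12); v=(3,-2)

Final position: (1/2,12)
Wall sequence: LTRLBRLT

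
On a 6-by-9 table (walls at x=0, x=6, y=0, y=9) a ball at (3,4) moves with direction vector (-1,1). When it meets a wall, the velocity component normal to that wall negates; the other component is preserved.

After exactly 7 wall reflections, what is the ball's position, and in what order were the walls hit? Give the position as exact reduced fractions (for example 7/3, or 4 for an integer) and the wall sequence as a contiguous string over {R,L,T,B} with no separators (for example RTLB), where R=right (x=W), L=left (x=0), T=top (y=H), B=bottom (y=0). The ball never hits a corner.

1. t=3 → L at (0,7); v=(1,1)
2. t=2 → T at (2,9); v=(1,-1)
3. t=4 → R at (6,5); v=(-1,-1)
4. t=5 → B at (1,0); v=(-1,1)
5. t=1 → L at (0,1); v=(1,1)
6. t=6 → R at (6,7); v=(-1,1)
7. t=2 → T at (4,9); v=(-1,-1)

Final position: (4,9)
Wall sequence: LTRBLRT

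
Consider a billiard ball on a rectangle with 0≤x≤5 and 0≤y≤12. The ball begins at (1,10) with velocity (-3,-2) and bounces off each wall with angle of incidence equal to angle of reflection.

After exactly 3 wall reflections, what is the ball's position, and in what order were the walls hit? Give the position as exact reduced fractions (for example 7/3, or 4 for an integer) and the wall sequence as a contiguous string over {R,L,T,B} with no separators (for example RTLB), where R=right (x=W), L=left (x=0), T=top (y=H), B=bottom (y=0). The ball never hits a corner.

1. t=1/3 → L at (0,28/3); v=(3,-2)
2. t=5/3 → R at (5,6); v=(-3,-2)
3. t=5/3 → L at (0,8/3); v=(3,-2)

Final position: (0,8/3)
Wall sequence: LRL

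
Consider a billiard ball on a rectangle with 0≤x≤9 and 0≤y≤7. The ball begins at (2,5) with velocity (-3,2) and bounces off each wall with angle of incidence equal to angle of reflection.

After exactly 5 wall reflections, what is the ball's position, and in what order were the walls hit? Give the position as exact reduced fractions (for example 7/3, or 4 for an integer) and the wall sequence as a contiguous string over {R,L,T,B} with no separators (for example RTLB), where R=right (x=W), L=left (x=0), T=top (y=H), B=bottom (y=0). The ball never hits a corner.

1. t=2/3 → L at (0,19/3); v=(3,2)
2. t=1/3 → T at (1,7); v=(3,-2)
3. t=8/3 → R at (9,5/3); v=(-3,-2)
4. t=5/6 → B at (13/2,0); v=(-3,2)
5. t=13/6 → L at (0,13/3); v=(3,2)

Final position: (0,13/3)
Wall sequence: LTRBL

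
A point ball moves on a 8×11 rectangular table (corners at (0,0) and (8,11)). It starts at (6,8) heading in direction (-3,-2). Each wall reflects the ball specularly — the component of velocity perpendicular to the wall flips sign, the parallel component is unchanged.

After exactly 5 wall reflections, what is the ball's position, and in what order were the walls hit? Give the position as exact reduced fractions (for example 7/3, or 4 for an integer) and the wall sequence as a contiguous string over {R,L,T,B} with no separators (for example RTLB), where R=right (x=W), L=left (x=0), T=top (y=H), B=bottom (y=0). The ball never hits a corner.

1. t=2 → L at (0,4); v=(3,-2)
2. t=2 → B at (6,0); v=(3,2)
3. t=2/3 → R at (8,4/3); v=(-3,2)
4. t=8/3 → L at (0,20/3); v=(3,2)
5. t=13/6 → T at (13/2,11); v=(3,-2)

Final position: (13/2,11)
Wall sequence: LBRLT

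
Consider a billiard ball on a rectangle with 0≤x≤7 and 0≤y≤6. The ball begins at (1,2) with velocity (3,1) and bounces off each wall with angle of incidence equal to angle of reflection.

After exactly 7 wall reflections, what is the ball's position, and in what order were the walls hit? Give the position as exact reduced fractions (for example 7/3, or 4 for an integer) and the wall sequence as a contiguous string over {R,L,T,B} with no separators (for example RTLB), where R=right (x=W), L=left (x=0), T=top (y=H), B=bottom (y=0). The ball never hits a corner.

1. t=2 → R at (7,4); v=(-3,1)
2. t=2 → T at (1,6); v=(-3,-1)
3. t=1/3 → L at (0,17/3); v=(3,-1)
4. t=7/3 → R at (7,10/3); v=(-3,-1)
5. t=7/3 → L at (0,1); v=(3,-1)
6. t=1 → B at (3,0); v=(3,1)
7. t=4/3 → R at (7,4/3); v=(-3,1)

Final position: (7,4/3)
Wall sequence: RTLRLBR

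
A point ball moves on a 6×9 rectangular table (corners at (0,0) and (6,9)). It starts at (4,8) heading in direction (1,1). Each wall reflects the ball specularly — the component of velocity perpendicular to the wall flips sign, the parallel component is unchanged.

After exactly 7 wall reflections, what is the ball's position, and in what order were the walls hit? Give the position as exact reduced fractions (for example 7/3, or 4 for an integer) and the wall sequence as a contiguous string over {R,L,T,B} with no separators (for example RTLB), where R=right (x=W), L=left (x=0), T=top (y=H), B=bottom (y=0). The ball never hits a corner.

1. t=1 → T at (5,9); v=(1,-1)
2. t=1 → R at (6,8); v=(-1,-1)
3. t=6 → L at (0,2); v=(1,-1)
4. t=2 → B at (2,0); v=(1,1)
5. t=4 → R at (6,4); v=(-1,1)
6. t=5 → T at (1,9); v=(-1,-1)
7. t=1 → L at (0,8); v=(1,-1)

Final position: (0,8)
Wall sequence: TRLBRTL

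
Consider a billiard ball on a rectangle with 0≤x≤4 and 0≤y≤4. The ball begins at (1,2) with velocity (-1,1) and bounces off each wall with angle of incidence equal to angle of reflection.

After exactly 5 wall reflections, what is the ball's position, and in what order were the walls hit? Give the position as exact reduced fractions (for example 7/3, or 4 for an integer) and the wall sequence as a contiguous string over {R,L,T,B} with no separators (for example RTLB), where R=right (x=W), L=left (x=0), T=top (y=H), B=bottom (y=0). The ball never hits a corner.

1. t=1 → L at (0,3); v=(1,1)
2. t=1 → T at (1,4); v=(1,-1)
3. t=3 → R at (4,1); v=(-1,-1)
4. t=1 → B at (3,0); v=(-1,1)
5. t=3 → L at (0,3); v=(1,1)

Final position: (0,3)
Wall sequence: LTRBL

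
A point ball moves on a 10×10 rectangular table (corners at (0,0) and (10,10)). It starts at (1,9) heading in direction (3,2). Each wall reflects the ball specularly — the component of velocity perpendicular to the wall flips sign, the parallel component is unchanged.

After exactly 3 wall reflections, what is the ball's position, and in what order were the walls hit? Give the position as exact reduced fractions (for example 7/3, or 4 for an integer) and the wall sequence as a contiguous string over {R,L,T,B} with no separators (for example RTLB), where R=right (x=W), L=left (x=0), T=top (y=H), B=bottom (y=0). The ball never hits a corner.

1. t=1/2 → T at (5/2,10); v=(3,-2)
2. t=5/2 → R at (10,5); v=(-3,-2)
3. t=5/2 → B at (5/2,0); v=(-3,2)

Final position: (5/2,0)
Wall sequence: TRB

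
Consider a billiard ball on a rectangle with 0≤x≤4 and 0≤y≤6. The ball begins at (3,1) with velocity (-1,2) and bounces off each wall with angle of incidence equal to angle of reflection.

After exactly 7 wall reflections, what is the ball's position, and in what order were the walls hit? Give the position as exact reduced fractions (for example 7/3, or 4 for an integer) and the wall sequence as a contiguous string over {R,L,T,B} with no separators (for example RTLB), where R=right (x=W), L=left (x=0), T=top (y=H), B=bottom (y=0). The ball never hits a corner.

Final position: (1/2,0)
Wall sequence: TLBRTLB

1. t=5/2 → T at (1/2,6); v=(-1,-2)
2. t=1/2 → L at (0,5); v=(1,-2)
3. t=5/2 → B at (5/2,0); v=(1,2)
4. t=3/2 → R at (4,3); v=(-1,2)
5. t=3/2 → T at (5/2,6); v=(-1,-2)
6. t=5/2 → L at (0,1); v=(1,-2)
7. t=1/2 → B at (1/2,0); v=(1,2)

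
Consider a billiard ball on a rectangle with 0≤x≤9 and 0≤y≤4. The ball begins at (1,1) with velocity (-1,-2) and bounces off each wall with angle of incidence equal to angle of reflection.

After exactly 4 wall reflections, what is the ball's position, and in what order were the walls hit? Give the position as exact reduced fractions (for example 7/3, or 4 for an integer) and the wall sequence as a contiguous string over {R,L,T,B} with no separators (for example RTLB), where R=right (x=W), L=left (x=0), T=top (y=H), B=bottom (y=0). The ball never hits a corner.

Final position: (7/2,0)
Wall sequence: BLTB

1. t=1/2 → B at (1/2,0); v=(-1,2)
2. t=1/2 → L at (0,1); v=(1,2)
3. t=3/2 → T at (3/2,4); v=(1,-2)
4. t=2 → B at (7/2,0); v=(1,2)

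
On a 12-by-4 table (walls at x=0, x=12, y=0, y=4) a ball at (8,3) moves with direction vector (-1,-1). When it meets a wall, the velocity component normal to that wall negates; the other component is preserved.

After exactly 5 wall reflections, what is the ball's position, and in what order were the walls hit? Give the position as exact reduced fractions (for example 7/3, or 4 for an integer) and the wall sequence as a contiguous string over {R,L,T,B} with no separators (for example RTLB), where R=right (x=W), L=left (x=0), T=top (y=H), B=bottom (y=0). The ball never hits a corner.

Final position: (7,4)
Wall sequence: BTLBT

1. t=3 → B at (5,0); v=(-1,1)
2. t=4 → T at (1,4); v=(-1,-1)
3. t=1 → L at (0,3); v=(1,-1)
4. t=3 → B at (3,0); v=(1,1)
5. t=4 → T at (7,4); v=(1,-1)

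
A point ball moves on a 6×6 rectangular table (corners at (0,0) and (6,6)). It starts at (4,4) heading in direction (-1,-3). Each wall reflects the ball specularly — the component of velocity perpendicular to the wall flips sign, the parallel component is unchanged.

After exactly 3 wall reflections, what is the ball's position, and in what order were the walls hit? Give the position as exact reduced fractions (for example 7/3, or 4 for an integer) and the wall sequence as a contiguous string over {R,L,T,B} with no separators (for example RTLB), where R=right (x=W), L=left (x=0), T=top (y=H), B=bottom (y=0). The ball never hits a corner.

Final position: (0,4)
Wall sequence: BTL

1. t=4/3 → B at (8/3,0); v=(-1,3)
2. t=2 → T at (2/3,6); v=(-1,-3)
3. t=2/3 → L at (0,4); v=(1,-3)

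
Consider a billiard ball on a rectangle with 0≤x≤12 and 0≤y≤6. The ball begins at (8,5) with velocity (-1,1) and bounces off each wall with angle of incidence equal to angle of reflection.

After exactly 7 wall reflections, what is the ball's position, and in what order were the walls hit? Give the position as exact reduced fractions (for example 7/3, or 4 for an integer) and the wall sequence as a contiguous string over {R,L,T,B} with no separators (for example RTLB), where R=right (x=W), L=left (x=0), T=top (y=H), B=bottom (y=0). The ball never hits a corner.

Final position: (7,6)
Wall sequence: TBLTBRT

1. t=1 → T at (7,6); v=(-1,-1)
2. t=6 → B at (1,0); v=(-1,1)
3. t=1 → L at (0,1); v=(1,1)
4. t=5 → T at (5,6); v=(1,-1)
5. t=6 → B at (11,0); v=(1,1)
6. t=1 → R at (12,1); v=(-1,1)
7. t=5 → T at (7,6); v=(-1,-1)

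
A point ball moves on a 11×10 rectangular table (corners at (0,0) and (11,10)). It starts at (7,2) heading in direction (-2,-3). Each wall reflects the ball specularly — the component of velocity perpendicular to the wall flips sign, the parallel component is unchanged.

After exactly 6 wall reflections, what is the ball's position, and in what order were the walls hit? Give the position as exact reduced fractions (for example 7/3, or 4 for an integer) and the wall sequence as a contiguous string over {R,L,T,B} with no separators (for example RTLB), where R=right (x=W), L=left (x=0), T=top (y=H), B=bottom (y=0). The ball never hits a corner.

Final position: (23/3,10)
Wall sequence: BLTBRT

1. t=2/3 → B at (17/3,0); v=(-2,3)
2. t=17/6 → L at (0,17/2); v=(2,3)
3. t=1/2 → T at (1,10); v=(2,-3)
4. t=10/3 → B at (23/3,0); v=(2,3)
5. t=5/3 → R at (11,5); v=(-2,3)
6. t=5/3 → T at (23/3,10); v=(-2,-3)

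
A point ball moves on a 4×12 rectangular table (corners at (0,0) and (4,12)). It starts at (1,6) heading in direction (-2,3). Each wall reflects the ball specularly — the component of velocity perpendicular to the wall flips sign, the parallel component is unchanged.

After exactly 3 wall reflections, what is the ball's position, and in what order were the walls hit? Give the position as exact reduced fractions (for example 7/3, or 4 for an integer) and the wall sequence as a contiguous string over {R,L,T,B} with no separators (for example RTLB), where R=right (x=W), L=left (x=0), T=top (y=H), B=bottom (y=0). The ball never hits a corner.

1. t=1/2 → L at (0,15/2); v=(2,3)
2. t=3/2 → T at (3,12); v=(2,-3)
3. t=1/2 → R at (4,21/2); v=(-2,-3)

Final position: (4,21/2)
Wall sequence: LTR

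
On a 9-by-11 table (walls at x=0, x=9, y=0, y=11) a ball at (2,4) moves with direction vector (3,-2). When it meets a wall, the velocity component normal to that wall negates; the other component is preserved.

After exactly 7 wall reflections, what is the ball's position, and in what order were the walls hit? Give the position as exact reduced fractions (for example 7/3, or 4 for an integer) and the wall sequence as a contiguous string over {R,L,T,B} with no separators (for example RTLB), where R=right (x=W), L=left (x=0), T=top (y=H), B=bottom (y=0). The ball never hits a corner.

1. t=2 → B at (8,0); v=(3,2)
2. t=1/3 → R at (9,2/3); v=(-3,2)
3. t=3 → L at (0,20/3); v=(3,2)
4. t=13/6 → T at (13/2,11); v=(3,-2)
5. t=5/6 → R at (9,28/3); v=(-3,-2)
6. t=3 → L at (0,10/3); v=(3,-2)
7. t=5/3 → B at (5,0); v=(3,2)

Final position: (5,0)
Wall sequence: BRLTRLB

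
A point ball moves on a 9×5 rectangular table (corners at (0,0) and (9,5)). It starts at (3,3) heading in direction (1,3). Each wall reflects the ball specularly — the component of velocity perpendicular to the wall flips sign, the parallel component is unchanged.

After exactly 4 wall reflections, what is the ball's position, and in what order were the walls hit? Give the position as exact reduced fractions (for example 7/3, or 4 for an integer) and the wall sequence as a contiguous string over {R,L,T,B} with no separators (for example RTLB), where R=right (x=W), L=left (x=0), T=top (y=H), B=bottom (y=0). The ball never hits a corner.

1. t=2/3 → T at (11/3,5); v=(1,-3)
2. t=5/3 → B at (16/3,0); v=(1,3)
3. t=5/3 → T at (7,5); v=(1,-3)
4. t=5/3 → B at (26/3,0); v=(1,3)

Final position: (26/3,0)
Wall sequence: TBTB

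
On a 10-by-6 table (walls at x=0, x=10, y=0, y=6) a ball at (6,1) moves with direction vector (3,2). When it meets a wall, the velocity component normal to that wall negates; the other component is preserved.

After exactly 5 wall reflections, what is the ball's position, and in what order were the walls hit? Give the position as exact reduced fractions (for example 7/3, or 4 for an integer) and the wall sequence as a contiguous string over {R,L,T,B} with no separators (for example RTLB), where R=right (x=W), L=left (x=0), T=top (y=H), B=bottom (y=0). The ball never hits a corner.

Final position: (10,5)
Wall sequence: RTLBR

1. t=4/3 → R at (10,11/3); v=(-3,2)
2. t=7/6 → T at (13/2,6); v=(-3,-2)
3. t=13/6 → L at (0,5/3); v=(3,-2)
4. t=5/6 → B at (5/2,0); v=(3,2)
5. t=5/2 → R at (10,5); v=(-3,2)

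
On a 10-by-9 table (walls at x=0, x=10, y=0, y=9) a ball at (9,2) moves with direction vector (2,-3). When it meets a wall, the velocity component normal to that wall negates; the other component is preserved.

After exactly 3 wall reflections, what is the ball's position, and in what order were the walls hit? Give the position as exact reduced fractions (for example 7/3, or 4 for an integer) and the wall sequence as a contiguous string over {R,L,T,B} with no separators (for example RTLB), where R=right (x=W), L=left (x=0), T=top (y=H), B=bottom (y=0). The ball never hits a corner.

Final position: (11/3,9)
Wall sequence: RBT

1. t=1/2 → R at (10,1/2); v=(-2,-3)
2. t=1/6 → B at (29/3,0); v=(-2,3)
3. t=3 → T at (11/3,9); v=(-2,-3)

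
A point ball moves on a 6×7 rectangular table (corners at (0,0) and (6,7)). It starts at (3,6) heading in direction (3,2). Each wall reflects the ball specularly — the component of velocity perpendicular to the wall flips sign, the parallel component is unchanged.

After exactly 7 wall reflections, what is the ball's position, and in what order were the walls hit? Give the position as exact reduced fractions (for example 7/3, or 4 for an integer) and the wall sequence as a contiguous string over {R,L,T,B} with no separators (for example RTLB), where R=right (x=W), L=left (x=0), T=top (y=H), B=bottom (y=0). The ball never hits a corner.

1. t=1/2 → T at (9/2,7); v=(3,-2)
2. t=1/2 → R at (6,6); v=(-3,-2)
3. t=2 → L at (0,2); v=(3,-2)
4. t=1 → B at (3,0); v=(3,2)
5. t=1 → R at (6,2); v=(-3,2)
6. t=2 → L at (0,6); v=(3,2)
7. t=1/2 → T at (3/2,7); v=(3,-2)

Final position: (3/2,7)
Wall sequence: TRLBRLT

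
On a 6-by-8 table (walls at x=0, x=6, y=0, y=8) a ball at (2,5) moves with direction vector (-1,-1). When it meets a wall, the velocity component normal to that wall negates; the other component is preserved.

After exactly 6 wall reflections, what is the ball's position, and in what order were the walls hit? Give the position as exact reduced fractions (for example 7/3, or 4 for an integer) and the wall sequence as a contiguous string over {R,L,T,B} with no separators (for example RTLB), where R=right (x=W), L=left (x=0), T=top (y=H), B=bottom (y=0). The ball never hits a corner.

Final position: (6,1)
Wall sequence: LBRTLR

1. t=2 → L at (0,3); v=(1,-1)
2. t=3 → B at (3,0); v=(1,1)
3. t=3 → R at (6,3); v=(-1,1)
4. t=5 → T at (1,8); v=(-1,-1)
5. t=1 → L at (0,7); v=(1,-1)
6. t=6 → R at (6,1); v=(-1,-1)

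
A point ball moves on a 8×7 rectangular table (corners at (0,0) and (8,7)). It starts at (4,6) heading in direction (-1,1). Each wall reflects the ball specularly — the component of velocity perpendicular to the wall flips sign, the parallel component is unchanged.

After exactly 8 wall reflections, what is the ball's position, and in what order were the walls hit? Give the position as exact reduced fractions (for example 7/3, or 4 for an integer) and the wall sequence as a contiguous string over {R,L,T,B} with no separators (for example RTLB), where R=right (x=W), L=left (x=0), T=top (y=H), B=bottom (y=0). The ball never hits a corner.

Final position: (8,6)
Wall sequence: TLBRTLBR

1. t=1 → T at (3,7); v=(-1,-1)
2. t=3 → L at (0,4); v=(1,-1)
3. t=4 → B at (4,0); v=(1,1)
4. t=4 → R at (8,4); v=(-1,1)
5. t=3 → T at (5,7); v=(-1,-1)
6. t=5 → L at (0,2); v=(1,-1)
7. t=2 → B at (2,0); v=(1,1)
8. t=6 → R at (8,6); v=(-1,1)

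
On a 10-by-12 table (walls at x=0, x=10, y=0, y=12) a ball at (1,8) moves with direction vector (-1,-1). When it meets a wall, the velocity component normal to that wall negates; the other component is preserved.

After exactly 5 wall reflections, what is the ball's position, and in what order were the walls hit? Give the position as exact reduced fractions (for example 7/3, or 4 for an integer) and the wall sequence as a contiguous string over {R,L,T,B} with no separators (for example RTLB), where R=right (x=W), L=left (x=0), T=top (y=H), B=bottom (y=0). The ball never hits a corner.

1. t=1 → L at (0,7); v=(1,-1)
2. t=7 → B at (7,0); v=(1,1)
3. t=3 → R at (10,3); v=(-1,1)
4. t=9 → T at (1,12); v=(-1,-1)
5. t=1 → L at (0,11); v=(1,-1)

Final position: (0,11)
Wall sequence: LBRTL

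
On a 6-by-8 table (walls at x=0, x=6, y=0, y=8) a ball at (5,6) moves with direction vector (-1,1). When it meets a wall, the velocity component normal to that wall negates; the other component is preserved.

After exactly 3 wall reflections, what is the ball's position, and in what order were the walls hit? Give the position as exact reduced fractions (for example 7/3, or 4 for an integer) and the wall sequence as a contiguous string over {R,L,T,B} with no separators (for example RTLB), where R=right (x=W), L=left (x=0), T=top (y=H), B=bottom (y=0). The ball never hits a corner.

Final position: (5,0)
Wall sequence: TLB

1. t=2 → T at (3,8); v=(-1,-1)
2. t=3 → L at (0,5); v=(1,-1)
3. t=5 → B at (5,0); v=(1,1)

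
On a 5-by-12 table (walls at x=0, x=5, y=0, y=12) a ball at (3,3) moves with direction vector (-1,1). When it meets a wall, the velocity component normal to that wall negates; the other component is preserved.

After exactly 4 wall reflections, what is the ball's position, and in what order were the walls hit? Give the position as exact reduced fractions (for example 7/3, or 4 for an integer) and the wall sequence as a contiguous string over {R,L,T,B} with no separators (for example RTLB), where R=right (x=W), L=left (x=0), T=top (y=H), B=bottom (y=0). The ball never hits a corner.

1. t=3 → L at (0,6); v=(1,1)
2. t=5 → R at (5,11); v=(-1,1)
3. t=1 → T at (4,12); v=(-1,-1)
4. t=4 → L at (0,8); v=(1,-1)

Final position: (0,8)
Wall sequence: LRTL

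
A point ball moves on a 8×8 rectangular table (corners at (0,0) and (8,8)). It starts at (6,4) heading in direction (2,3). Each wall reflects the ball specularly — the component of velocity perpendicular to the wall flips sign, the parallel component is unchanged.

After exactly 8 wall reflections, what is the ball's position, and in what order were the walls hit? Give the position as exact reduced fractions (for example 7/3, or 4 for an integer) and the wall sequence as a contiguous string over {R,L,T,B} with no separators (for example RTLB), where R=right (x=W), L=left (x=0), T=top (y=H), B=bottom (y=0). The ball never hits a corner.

Final position: (2,8)
Wall sequence: RTBLTRBT

1. t=1 → R at (8,7); v=(-2,3)
2. t=1/3 → T at (22/3,8); v=(-2,-3)
3. t=8/3 → B at (2,0); v=(-2,3)
4. t=1 → L at (0,3); v=(2,3)
5. t=5/3 → T at (10/3,8); v=(2,-3)
6. t=7/3 → R at (8,1); v=(-2,-3)
7. t=1/3 → B at (22/3,0); v=(-2,3)
8. t=8/3 → T at (2,8); v=(-2,-3)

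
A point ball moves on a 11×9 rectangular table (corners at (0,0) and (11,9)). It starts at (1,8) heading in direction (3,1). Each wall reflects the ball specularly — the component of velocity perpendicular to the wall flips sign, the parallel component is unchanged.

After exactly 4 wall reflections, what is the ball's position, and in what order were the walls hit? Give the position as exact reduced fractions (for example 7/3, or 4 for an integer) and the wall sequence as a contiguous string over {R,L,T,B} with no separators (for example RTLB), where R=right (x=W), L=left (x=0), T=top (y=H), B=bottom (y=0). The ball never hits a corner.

Final position: (9,0)
Wall sequence: TRLB

1. t=1 → T at (4,9); v=(3,-1)
2. t=7/3 → R at (11,20/3); v=(-3,-1)
3. t=11/3 → L at (0,3); v=(3,-1)
4. t=3 → B at (9,0); v=(3,1)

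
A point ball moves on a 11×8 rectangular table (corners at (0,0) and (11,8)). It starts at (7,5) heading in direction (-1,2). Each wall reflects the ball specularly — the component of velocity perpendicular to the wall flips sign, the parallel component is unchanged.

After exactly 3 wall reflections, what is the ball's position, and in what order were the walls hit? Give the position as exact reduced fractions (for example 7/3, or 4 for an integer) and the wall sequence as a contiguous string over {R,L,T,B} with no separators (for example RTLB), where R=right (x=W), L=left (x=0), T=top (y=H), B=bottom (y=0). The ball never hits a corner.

1. t=3/2 → T at (11/2,8); v=(-1,-2)
2. t=4 → B at (3/2,0); v=(-1,2)
3. t=3/2 → L at (0,3); v=(1,2)

Final position: (0,3)
Wall sequence: TBL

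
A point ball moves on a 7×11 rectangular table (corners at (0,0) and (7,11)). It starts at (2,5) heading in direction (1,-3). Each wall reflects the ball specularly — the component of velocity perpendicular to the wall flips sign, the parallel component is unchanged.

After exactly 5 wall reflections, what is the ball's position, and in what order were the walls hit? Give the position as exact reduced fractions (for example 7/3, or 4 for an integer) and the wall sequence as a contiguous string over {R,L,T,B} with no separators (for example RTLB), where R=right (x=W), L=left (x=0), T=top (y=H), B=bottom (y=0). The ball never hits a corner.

1. t=5/3 → B at (11/3,0); v=(1,3)
2. t=10/3 → R at (7,10); v=(-1,3)
3. t=1/3 → T at (20/3,11); v=(-1,-3)
4. t=11/3 → B at (3,0); v=(-1,3)
5. t=3 → L at (0,9); v=(1,3)

Final position: (0,9)
Wall sequence: BRTBL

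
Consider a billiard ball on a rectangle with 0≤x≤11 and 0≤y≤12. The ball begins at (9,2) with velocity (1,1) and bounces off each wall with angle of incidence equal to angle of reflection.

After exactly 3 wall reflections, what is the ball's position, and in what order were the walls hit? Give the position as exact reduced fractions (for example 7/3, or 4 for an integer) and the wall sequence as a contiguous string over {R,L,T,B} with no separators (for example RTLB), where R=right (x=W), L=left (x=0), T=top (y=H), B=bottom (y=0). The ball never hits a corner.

1. t=2 → R at (11,4); v=(-1,1)
2. t=8 → T at (3,12); v=(-1,-1)
3. t=3 → L at (0,9); v=(1,-1)

Final position: (0,9)
Wall sequence: RTL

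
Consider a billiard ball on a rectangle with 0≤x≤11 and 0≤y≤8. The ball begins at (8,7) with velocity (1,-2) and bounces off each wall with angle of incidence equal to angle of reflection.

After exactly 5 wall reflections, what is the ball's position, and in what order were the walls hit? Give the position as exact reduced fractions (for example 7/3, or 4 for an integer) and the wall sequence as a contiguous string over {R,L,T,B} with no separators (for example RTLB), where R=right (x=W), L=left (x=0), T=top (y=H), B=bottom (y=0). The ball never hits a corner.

Final position: (0,5)
Wall sequence: RBTBL

1. t=3 → R at (11,1); v=(-1,-2)
2. t=1/2 → B at (21/2,0); v=(-1,2)
3. t=4 → T at (13/2,8); v=(-1,-2)
4. t=4 → B at (5/2,0); v=(-1,2)
5. t=5/2 → L at (0,5); v=(1,2)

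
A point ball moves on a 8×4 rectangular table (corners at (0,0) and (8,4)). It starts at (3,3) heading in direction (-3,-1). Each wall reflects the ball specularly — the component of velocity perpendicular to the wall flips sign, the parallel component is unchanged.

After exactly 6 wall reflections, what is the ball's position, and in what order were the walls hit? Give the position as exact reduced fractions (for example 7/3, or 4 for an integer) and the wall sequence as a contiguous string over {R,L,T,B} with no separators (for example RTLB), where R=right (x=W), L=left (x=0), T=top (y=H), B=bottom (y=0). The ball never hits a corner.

1. t=1 → L at (0,2); v=(3,-1)
2. t=2 → B at (6,0); v=(3,1)
3. t=2/3 → R at (8,2/3); v=(-3,1)
4. t=8/3 → L at (0,10/3); v=(3,1)
5. t=2/3 → T at (2,4); v=(3,-1)
6. t=2 → R at (8,2); v=(-3,-1)

Final position: (8,2)
Wall sequence: LBRLTR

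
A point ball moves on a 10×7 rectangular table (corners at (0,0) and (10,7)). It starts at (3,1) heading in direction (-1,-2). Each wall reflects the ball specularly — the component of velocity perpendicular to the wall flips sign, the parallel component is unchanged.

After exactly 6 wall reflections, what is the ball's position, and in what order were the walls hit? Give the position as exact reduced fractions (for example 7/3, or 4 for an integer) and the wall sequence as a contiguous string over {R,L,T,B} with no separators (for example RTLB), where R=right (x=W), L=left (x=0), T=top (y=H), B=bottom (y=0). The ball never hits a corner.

1. t=1/2 → B at (5/2,0); v=(-1,2)
2. t=5/2 → L at (0,5); v=(1,2)
3. t=1 → T at (1,7); v=(1,-2)
4. t=7/2 → B at (9/2,0); v=(1,2)
5. t=7/2 → T at (8,7); v=(1,-2)
6. t=2 → R at (10,3); v=(-1,-2)

Final position: (10,3)
Wall sequence: BLTBTR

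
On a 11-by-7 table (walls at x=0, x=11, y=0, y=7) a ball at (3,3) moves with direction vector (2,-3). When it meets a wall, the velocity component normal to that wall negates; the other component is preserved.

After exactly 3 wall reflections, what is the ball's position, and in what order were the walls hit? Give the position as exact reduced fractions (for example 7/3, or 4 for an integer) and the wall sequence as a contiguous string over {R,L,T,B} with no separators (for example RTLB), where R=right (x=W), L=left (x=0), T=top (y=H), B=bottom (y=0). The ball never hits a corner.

1. t=1 → B at (5,0); v=(2,3)
2. t=7/3 → T at (29/3,7); v=(2,-3)
3. t=2/3 → R at (11,5); v=(-2,-3)

Final position: (11,5)
Wall sequence: BTR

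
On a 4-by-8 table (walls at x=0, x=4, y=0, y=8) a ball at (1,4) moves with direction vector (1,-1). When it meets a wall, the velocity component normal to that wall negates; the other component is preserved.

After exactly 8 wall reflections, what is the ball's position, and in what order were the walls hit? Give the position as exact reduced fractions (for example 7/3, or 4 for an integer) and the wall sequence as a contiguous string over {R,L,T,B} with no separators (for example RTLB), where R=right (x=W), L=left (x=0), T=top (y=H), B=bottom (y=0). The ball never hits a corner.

Final position: (3,0)
Wall sequence: RBLRTLRB

1. t=3 → R at (4,1); v=(-1,-1)
2. t=1 → B at (3,0); v=(-1,1)
3. t=3 → L at (0,3); v=(1,1)
4. t=4 → R at (4,7); v=(-1,1)
5. t=1 → T at (3,8); v=(-1,-1)
6. t=3 → L at (0,5); v=(1,-1)
7. t=4 → R at (4,1); v=(-1,-1)
8. t=1 → B at (3,0); v=(-1,1)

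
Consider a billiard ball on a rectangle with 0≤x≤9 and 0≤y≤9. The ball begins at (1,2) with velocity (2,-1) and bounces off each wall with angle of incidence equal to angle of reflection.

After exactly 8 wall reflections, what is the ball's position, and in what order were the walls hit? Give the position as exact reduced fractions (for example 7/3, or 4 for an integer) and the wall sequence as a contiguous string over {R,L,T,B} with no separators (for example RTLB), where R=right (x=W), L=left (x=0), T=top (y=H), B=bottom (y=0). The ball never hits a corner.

1. t=2 → B at (5,0); v=(2,1)
2. t=2 → R at (9,2); v=(-2,1)
3. t=9/2 → L at (0,13/2); v=(2,1)
4. t=5/2 → T at (5,9); v=(2,-1)
5. t=2 → R at (9,7); v=(-2,-1)
6. t=9/2 → L at (0,5/2); v=(2,-1)
7. t=5/2 → B at (5,0); v=(2,1)
8. t=2 → R at (9,2); v=(-2,1)

Final position: (9,2)
Wall sequence: BRLTRLBR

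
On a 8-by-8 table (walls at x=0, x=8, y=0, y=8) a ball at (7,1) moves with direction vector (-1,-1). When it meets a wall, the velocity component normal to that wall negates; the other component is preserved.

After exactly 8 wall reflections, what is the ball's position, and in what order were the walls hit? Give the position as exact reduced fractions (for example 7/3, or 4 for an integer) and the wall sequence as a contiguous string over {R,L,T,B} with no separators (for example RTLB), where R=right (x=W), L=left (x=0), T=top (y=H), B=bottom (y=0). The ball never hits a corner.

Final position: (8,2)
Wall sequence: BLTRBLTR

1. t=1 → B at (6,0); v=(-1,1)
2. t=6 → L at (0,6); v=(1,1)
3. t=2 → T at (2,8); v=(1,-1)
4. t=6 → R at (8,2); v=(-1,-1)
5. t=2 → B at (6,0); v=(-1,1)
6. t=6 → L at (0,6); v=(1,1)
7. t=2 → T at (2,8); v=(1,-1)
8. t=6 → R at (8,2); v=(-1,-1)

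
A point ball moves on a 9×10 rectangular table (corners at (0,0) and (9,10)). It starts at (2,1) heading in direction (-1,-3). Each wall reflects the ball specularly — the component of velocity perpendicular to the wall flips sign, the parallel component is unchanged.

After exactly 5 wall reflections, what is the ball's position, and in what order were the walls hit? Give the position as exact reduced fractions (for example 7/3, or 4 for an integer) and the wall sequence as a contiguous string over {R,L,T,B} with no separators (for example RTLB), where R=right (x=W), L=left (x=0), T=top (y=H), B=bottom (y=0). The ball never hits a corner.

1. t=1/3 → B at (5/3,0); v=(-1,3)
2. t=5/3 → L at (0,5); v=(1,3)
3. t=5/3 → T at (5/3,10); v=(1,-3)
4. t=10/3 → B at (5,0); v=(1,3)
5. t=10/3 → T at (25/3,10); v=(1,-3)

Final position: (25/3,10)
Wall sequence: BLTBT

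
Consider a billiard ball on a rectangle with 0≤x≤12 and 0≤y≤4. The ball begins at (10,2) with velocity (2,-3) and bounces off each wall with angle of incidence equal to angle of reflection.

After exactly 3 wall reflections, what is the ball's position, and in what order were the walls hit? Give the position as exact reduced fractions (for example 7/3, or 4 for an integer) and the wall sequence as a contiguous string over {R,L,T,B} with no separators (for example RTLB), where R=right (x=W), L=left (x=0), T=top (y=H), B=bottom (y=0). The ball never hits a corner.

1. t=2/3 → B at (34/3,0); v=(2,3)
2. t=1/3 → R at (12,1); v=(-2,3)
3. t=1 → T at (10,4); v=(-2,-3)

Final position: (10,4)
Wall sequence: BRT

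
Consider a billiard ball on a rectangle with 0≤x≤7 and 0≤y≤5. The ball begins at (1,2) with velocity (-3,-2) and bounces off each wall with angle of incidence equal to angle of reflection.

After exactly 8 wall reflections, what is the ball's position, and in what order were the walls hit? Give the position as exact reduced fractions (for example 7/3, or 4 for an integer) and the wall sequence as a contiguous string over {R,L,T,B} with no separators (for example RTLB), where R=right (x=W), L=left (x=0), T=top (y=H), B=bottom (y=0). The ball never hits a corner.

1. t=1/3 → L at (0,4/3); v=(3,-2)
2. t=2/3 → B at (2,0); v=(3,2)
3. t=5/3 → R at (7,10/3); v=(-3,2)
4. t=5/6 → T at (9/2,5); v=(-3,-2)
5. t=3/2 → L at (0,2); v=(3,-2)
6. t=1 → B at (3,0); v=(3,2)
7. t=4/3 → R at (7,8/3); v=(-3,2)
8. t=7/6 → T at (7/2,5); v=(-3,-2)

Final position: (7/2,5)
Wall sequence: LBRTLBRT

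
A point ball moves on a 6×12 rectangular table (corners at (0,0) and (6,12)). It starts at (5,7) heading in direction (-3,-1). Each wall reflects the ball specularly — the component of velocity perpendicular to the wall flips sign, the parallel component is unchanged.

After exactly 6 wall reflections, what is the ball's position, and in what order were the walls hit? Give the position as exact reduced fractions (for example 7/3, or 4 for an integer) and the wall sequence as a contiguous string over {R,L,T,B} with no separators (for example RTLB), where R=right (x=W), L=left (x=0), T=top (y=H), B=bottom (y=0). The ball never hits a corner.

1. t=5/3 → L at (0,16/3); v=(3,-1)
2. t=2 → R at (6,10/3); v=(-3,-1)
3. t=2 → L at (0,4/3); v=(3,-1)
4. t=4/3 → B at (4,0); v=(3,1)
5. t=2/3 → R at (6,2/3); v=(-3,1)
6. t=2 → L at (0,8/3); v=(3,1)

Final position: (0,8/3)
Wall sequence: LRLBRL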